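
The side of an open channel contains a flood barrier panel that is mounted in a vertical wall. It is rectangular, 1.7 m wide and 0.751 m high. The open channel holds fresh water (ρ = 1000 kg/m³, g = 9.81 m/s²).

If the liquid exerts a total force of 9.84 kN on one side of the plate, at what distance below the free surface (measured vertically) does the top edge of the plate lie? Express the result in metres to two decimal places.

d_top ≈ 0.41 m

γ = ρg = 1000 × 9.81 = 9810 N/m³ = 9.81 kN/m³.
A = 1.7 × 0.751 = 1.2767 m².
From F = γ·h_c·A, the centroid depth is h_c = 9.84/(9.81 × 1.2767) = 0.785665 m.
The centroid lies 0.751/2 = 0.3755 m below the top edge, so the top edge sits at h_top = 0.785665 − 0.3755 = 0.410165 m below the surface.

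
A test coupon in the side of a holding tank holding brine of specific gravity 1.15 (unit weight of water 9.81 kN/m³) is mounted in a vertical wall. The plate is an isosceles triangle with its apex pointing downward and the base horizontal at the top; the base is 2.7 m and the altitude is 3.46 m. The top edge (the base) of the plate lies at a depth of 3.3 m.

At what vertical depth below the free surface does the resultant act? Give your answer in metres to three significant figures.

h_p = 4.60 m

γ = 1.15 × 9.81 = 11.2815 kN/m³.
With the apex down, the centroid sits h/3 = 3.46/3 = 1.15333 m below the base (the top edge), so the centroid depth is h_c = 3.3 + 1.15333 = 4.45333 m.
A = ½ × 2.7 × 3.46 = 4.671 m².
Resultant F = γ·h_c·A = 11.2815 × 4.45333 × 4.671 = 234.672 kN.
I_c = b·h³/36 = 2.7 × 3.46³/36 = 3.10663 m⁴.
Centre of pressure: y_p = y_c + I_c/(y_c·A) = 4.45333 + 3.10663/(4.45333 × 4.671) = 4.45333 + 0.149346 = 4.60268 m along the plane.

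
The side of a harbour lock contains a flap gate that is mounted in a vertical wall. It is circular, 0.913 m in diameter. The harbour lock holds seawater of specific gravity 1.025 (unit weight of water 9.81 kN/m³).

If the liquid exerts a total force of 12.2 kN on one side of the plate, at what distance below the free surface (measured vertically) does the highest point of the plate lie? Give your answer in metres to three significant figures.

d_top ≈ 1.40 m

γ = 1.025 × 9.81 = 10.05525 kN/m³.
A = π(0.4565)² = 0.654684 m².
From F = γ·h_c·A, the centroid depth is h_c = 12.2/(10.05525 × 0.654684) = 1.85326 m.
The centroid is at the centre, 0.4565 m below the top of the plate, so the highest point sits at h_top = 1.85326 − 0.4565 = 1.39676 m below the surface.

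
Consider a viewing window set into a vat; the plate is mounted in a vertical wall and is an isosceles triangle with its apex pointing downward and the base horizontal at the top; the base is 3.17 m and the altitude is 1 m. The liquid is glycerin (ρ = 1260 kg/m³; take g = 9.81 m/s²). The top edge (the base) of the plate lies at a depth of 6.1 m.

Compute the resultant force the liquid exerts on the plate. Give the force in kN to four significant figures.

γ = ρg = 1260 × 9.81 / 1000 = 12.3606 kN/m³.
With the apex down, the centroid sits h/3 = 1/3 = 0.333333 m below the base (the top edge), so the centroid depth is h_c = 6.1 + 0.333333 = 6.43333 m.
A = ½ × 3.17 × 1 = 1.585 m².
Resultant F = γ·h_c·A = 12.3606 × 6.43333 × 1.585 = 126.039 kN.

F ≈ 126.0 kN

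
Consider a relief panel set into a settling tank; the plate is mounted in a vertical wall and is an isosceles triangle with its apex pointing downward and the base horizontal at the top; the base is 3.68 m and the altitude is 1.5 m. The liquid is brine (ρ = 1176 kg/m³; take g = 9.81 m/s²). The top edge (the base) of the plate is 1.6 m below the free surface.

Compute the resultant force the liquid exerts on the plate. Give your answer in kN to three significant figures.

F ≈ 66.9 kN

γ = ρg = 1176 × 9.81 / 1000 = 11.53656 kN/m³.
With the apex down, the centroid sits h/3 = 1.5/3 = 0.5 m below the base (the top edge), so the centroid depth is h_c = 1.6 + 0.5 = 2.1 m.
A = ½ × 3.68 × 1.5 = 2.76 m².
Resultant F = γ·h_c·A = 11.53656 × 2.1 × 2.76 = 66.8659 kN.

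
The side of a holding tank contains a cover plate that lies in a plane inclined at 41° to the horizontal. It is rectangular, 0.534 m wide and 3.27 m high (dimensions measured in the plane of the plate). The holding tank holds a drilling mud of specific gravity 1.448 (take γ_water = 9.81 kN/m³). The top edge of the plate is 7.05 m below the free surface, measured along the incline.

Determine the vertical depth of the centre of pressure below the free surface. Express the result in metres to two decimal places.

γ = 1.448 × 9.81 = 14.20488 kN/m³.
Let θ = 41° be the plate's angle to the horizontal; measure y along the incline from where the plane meets the free surface. Vertical depth h = y·sinθ with sinθ = 0.656059.
The centroid lies 3.27/2 = 1.635 m below the top edge, so y_c = 7.05 + 1.635 = 8.685 m and h_c = 8.685 × 0.656059 = 5.69787 m.
A = 0.534 × 3.27 = 1.74618 m².
Resultant F = γ·h_c·A = 14.20488 × 5.69787 × 1.74618 = 141.332 kN.
I_c = b·h³/12 = 0.534 × 3.27³/12 = 1.55598 m⁴.
Centre of pressure: y_p = y_c + I_c/(y_c·A) = 8.685 + 1.55598/(8.685 × 1.74618) = 8.685 + 0.102599 = 8.7876 m along the plane.
Vertically, h_p = y_p·sinθ = 8.7876 × 0.656059 = 5.76518 m.

h_p = 5.77 m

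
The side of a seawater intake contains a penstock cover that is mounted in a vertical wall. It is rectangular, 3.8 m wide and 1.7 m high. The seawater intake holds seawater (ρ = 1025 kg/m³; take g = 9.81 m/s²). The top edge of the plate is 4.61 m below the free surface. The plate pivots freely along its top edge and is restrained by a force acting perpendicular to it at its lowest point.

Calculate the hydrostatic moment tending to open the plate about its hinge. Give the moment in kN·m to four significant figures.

M ≈ 317.1 kN·m

γ = ρg = 1025 × 9.81 / 1000 = 10.05525 kN/m³.
The centroid lies 1.7/2 = 0.85 m below the top edge, so the centroid depth is h_c = 4.61 + 0.85 = 5.46 m.
A = 3.8 × 1.7 = 6.46 m².
Resultant F = γ·h_c·A = 10.05525 × 5.46 × 6.46 = 354.665 kN.
I_c = b·h³/12 = 3.8 × 1.7³/12 = 1.55578 m⁴.
Centre of pressure: y_p = y_c + I_c/(y_c·A) = 5.46 + 1.55578/(5.46 × 6.46) = 5.46 + 0.0441086 = 5.50411 m along the plane.
The resultant acts 0.85 + 0.0441086 = 0.894109 m (along the plate) below the hinge at the top edge, so the moment about the hinge is M = F × 0.894109 = 354.665 × 0.894109 = 317.109 kN·m.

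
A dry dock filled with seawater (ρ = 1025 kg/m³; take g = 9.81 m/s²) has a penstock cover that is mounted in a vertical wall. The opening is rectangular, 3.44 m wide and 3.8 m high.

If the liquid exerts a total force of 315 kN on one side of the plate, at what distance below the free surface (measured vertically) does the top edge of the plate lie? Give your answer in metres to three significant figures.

d_top ≈ 0.496 m

γ = ρg = 1025 × 9.81 / 1000 = 10.05525 kN/m³.
A = 3.44 × 3.8 = 13.072 m².
From F = γ·h_c·A, the centroid depth is h_c = 315/(10.05525 × 13.072) = 2.39649 m.
The centroid lies 3.8/2 = 1.9 m below the top edge, so the top edge sits at h_top = 2.39649 − 1.9 = 0.49649 m below the surface.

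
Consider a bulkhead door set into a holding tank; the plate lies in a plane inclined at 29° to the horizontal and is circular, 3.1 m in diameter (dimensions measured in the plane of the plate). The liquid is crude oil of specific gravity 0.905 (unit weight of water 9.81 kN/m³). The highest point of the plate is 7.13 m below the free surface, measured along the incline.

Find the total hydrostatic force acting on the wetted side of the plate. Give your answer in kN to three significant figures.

F ≈ 282 kN

γ = 0.905 × 9.81 = 8.87805 kN/m³.
Let θ = 29° be the plate's angle to the horizontal; measure y along the incline from where the plane meets the free surface. Vertical depth h = y·sinθ with sinθ = 0.484810.
The centroid is at the centre, 1.55 m below the top of the plate, so y_c = 7.13 + 1.55 = 8.68 m and h_c = 8.68 × 0.484810 = 4.20815 m.
A = π(1.55)² = 7.54768 m².
Resultant F = γ·h_c·A = 8.87805 × 4.20815 × 7.54768 = 281.983 kN.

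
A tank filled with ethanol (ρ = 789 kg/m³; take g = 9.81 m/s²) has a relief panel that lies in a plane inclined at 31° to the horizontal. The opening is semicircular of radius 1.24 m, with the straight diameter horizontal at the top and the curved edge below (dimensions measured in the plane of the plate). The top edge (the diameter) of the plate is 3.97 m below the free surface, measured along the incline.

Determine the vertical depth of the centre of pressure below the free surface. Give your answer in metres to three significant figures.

γ = ρg = 789 × 9.81 / 1000 = 7.74009 kN/m³.
Let θ = 31° be the plate's angle to the horizontal; measure y along the incline from where the plane meets the free surface. Vertical depth h = y·sinθ with sinθ = 0.515038.
The centroid of a semicircle lies 4r/(3π) = 0.526272 m from the diameter, here below the top edge, so y_c = 3.97 + 0.526272 = 4.49627 m and h_c = 4.49627 × 0.515038 = 2.31575 m.
A = πr²/2 = π × 1.24²/2 = 2.41526 m².
Resultant F = γ·h_c·A = 7.74009 × 2.31575 × 2.41526 = 43.2914 kN.
I_c = (π/8 − 8/(9π))·r⁴ = 0.109757 × 1.24⁴ = 0.259489 m⁴.
Centre of pressure: y_p = y_c + I_c/(y_c·A) = 4.49627 + 0.259489/(4.49627 × 2.41526) = 4.49627 + 0.0238948 = 4.52016 m along the plane.
Vertically, h_p = y_p·sinθ = 4.52016 × 0.515038 = 2.32805 m.

h_p = 2.33 m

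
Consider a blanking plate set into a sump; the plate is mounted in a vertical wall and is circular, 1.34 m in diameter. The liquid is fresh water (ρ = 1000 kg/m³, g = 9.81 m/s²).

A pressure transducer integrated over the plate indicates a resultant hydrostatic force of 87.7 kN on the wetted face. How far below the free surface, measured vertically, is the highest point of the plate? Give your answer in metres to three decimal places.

d_top ≈ 5.669 m

γ = ρg = 1000 × 9.81 = 9810 N/m³ = 9.81 kN/m³.
A = π(0.67)² = 1.41026 m².
From F = γ·h_c·A, the centroid depth is h_c = 87.7/(9.81 × 1.41026) = 6.33916 m.
The centroid is at the centre, 0.67 m below the top of the plate, so the highest point sits at h_top = 6.33916 − 0.67 = 5.66916 m below the surface.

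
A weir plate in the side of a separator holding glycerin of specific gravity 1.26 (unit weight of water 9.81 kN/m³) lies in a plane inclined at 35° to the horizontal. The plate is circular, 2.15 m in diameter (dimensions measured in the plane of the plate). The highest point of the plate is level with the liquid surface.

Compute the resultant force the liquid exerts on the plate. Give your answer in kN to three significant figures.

F ≈ 27.7 kN

γ = 1.26 × 9.81 = 12.3606 kN/m³.
Let θ = 35° be the plate's angle to the horizontal; measure y along the incline from where the plane meets the free surface. Vertical depth h = y·sinθ with sinθ = 0.573576.
The centroid is at the centre, 1.075 m below the top of the plate, so y_c = 1.075 m and h_c = 1.075 × 0.573576 = 0.616594 m.
A = π(1.075)² = 3.6305 m².
Resultant F = γ·h_c·A = 12.3606 × 0.616594 × 3.6305 = 27.6698 kN.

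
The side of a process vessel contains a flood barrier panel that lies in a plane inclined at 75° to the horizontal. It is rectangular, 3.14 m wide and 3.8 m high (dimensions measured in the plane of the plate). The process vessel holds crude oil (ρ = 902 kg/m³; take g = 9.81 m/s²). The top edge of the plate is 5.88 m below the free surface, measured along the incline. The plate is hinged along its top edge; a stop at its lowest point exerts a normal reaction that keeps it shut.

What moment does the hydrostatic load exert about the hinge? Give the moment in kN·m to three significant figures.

M ≈ 1630 kN·m

γ = ρg = 902 × 9.81 / 1000 = 8.84862 kN/m³.
Let θ = 75° be the plate's angle to the horizontal; measure y along the incline from where the plane meets the free surface. Vertical depth h = y·sinθ with sinθ = 0.965926.
The centroid lies 3.8/2 = 1.9 m below the top edge, so y_c = 5.88 + 1.9 = 7.78 m and h_c = 7.78 × 0.965926 = 7.5149 m.
A = 3.14 × 3.8 = 11.932 m².
Resultant F = γ·h_c·A = 8.84862 × 7.5149 × 11.932 = 793.436 kN.
I_c = b·h³/12 = 3.14 × 3.8³/12 = 14.3582 m⁴.
Centre of pressure: y_p = y_c + I_c/(y_c·A) = 7.78 + 14.3582/(7.78 × 11.932) = 7.78 + 0.15467 = 7.93467 m along the plane.
The resultant acts 1.9 + 0.15467 = 2.05467 m (along the plate) below the hinge at the top edge, so the moment about the hinge is M = F × 2.05467 = 793.436 × 2.05467 = 1630.25 kN·m.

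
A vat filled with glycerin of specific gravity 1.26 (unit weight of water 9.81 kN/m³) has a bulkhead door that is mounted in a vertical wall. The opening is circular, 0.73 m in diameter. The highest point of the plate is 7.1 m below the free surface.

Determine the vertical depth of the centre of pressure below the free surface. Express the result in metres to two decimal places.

h_p = 7.47 m

γ = 1.26 × 9.81 = 12.3606 kN/m³.
The centroid is at the centre, 0.365 m below the top of the plate, so the centroid depth is h_c = 7.1 + 0.365 = 7.465 m.
A = π(0.365)² = 0.418539 m².
Resultant F = γ·h_c·A = 12.3606 × 7.465 × 0.418539 = 38.6194 kN.
I_c = πr⁴/4 = π × 0.365⁴/4 = 0.01394 m⁴.
Centre of pressure: y_p = y_c + I_c/(y_c·A) = 7.465 + 0.01394/(7.465 × 0.418539) = 7.465 + 0.00446167 = 7.46946 m along the plane.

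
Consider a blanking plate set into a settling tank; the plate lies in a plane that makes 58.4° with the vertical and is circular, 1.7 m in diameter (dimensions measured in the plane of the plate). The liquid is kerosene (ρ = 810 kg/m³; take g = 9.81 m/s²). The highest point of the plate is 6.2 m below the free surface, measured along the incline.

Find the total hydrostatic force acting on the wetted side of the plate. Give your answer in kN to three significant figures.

γ = ρg = 810 × 9.81 / 1000 = 7.9461 kN/m³.
The plate makes 58.4° with the vertical, i.e. θ = 90° − 58.4° = 31.6° to the horizontal. Measuring y along the incline from the free-surface line, vertical depth h = y·sinθ with sinθ = 0.523986.
The centroid is at the centre, 0.85 m below the top of the plate, so y_c = 6.2 + 0.85 = 7.05 m and h_c = 7.05 × 0.523986 = 3.6941 m.
A = π(0.85)² = 2.2698 m².
Resultant F = γ·h_c·A = 7.9461 × 3.6941 × 2.2698 = 66.627 kN.

F ≈ 66.6 kN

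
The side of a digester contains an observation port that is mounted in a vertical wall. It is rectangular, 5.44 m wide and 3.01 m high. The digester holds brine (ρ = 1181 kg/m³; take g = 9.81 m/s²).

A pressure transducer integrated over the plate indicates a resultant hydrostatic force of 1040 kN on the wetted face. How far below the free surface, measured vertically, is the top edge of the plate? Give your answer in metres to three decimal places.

γ = ρg = 1181 × 9.81 / 1000 = 11.58561 kN/m³.
A = 5.44 × 3.01 = 16.3744 m².
From F = γ·h_c·A, the centroid depth is h_c = 1040/(11.58561 × 16.3744) = 5.48213 m.
The centroid lies 3.01/2 = 1.505 m below the top edge, so the top edge sits at h_top = 5.48213 − 1.505 = 3.97713 m below the surface.

d_top ≈ 3.977 m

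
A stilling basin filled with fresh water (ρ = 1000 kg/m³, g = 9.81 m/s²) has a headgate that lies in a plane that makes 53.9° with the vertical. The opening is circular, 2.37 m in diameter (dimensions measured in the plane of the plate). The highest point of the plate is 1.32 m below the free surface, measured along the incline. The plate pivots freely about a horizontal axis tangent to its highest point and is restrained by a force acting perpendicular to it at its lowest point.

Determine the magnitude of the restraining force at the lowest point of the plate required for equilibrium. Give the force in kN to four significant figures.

P ≈ 35.71 kN

γ = ρg = 1000 × 9.81 = 9810 N/m³ = 9.81 kN/m³.
The plate makes 53.9° with the vertical, i.e. θ = 90° − 53.9° = 36.1° to the horizontal. Measuring y along the incline from the free-surface line, vertical depth h = y·sinθ with sinθ = 0.589196.
The centroid is at the centre, 1.185 m below the top of the plate, so y_c = 1.32 + 1.185 = 2.505 m and h_c = 2.505 × 0.589196 = 1.47594 m.
A = π(1.185)² = 4.4115 m².
Resultant F = γ·h_c·A = 9.81 × 1.47594 × 4.4115 = 63.874 kN.
I_c = πr⁴/4 = π × 1.185⁴/4 = 1.54869 m⁴.
Centre of pressure: y_p = y_c + I_c/(y_c·A) = 2.505 + 1.54869/(2.505 × 4.4115) = 2.505 + 0.140143 = 2.64514 m along the plane.
The resultant acts 1.185 + 0.140143 = 1.32514 m (along the plate) below the hinge at the top edge, so the moment about the hinge is M = F × 1.32514 = 63.874 × 1.32514 = 84.642 kN·m.
A normal force at the bottom, 2.37 m from the hinge, must supply this moment: P = 84.642/2.37 = 35.7139 kN.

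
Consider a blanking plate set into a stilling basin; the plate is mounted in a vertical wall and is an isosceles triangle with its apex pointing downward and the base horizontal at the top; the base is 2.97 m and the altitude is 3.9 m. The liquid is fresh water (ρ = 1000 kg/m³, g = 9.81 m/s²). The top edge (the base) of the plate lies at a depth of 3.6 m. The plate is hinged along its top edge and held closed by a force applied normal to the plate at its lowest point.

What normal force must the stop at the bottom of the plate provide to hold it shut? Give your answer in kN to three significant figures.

γ = ρg = 1000 × 9.81 = 9810 N/m³ = 9.81 kN/m³.
With the apex down, the centroid sits h/3 = 3.9/3 = 1.3 m below the base (the top edge), so the centroid depth is h_c = 3.6 + 1.3 = 4.9 m.
A = ½ × 2.97 × 3.9 = 5.7915 m².
Resultant F = γ·h_c·A = 9.81 × 4.9 × 5.7915 = 278.392 kN.
I_c = b·h³/36 = 2.97 × 3.9³/36 = 4.89382 m⁴.
Centre of pressure: y_p = y_c + I_c/(y_c·A) = 4.9 + 4.89382/(4.9 × 5.7915) = 4.9 + 0.172449 = 5.07245 m along the plane.
The resultant acts 1.3 + 0.172449 = 1.47245 m (along the plate) below the hinge at the top edge, so the moment about the hinge is M = F × 1.47245 = 278.392 × 1.47245 = 409.918 kN·m.
A normal force at the bottom, 3.9 m from the hinge, must supply this moment: P = 409.918/3.9 = 105.107 kN.

P ≈ 105 kN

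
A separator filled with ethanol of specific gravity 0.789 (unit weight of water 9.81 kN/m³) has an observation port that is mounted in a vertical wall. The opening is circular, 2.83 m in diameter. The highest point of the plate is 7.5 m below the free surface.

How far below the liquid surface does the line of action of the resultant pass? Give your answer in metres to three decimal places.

γ = 0.789 × 9.81 = 7.74009 kN/m³.
The centroid is at the centre, 1.415 m below the top of the plate, so the centroid depth is h_c = 7.5 + 1.415 = 8.915 m.
A = π(1.415)² = 6.29018 m².
Resultant F = γ·h_c·A = 7.74009 × 8.915 × 6.29018 = 434.041 kN.
I_c = πr⁴/4 = π × 1.415⁴/4 = 3.14859 m⁴.
Centre of pressure: y_p = y_c + I_c/(y_c·A) = 8.915 + 3.14859/(8.915 × 6.29018) = 8.915 + 0.0561477 = 8.97115 m along the plane.

h_p = 8.971 m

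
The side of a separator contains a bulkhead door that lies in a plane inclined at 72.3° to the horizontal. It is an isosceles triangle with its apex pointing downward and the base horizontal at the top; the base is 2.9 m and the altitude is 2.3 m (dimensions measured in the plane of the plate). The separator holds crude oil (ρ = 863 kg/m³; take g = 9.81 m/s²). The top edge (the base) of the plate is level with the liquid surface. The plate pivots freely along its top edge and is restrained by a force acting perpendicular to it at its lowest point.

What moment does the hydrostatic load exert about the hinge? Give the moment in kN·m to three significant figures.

M ≈ 23.7 kN·m

γ = ρg = 863 × 9.81 / 1000 = 8.46603 kN/m³.
Let θ = 72.3° be the plate's angle to the horizontal; measure y along the incline from where the plane meets the free surface. Vertical depth h = y·sinθ with sinθ = 0.952661.
With the apex down, the centroid sits h/3 = 2.3/3 = 0.766667 m below the base (the top edge), so y_c = 0.766667 m and h_c = 0.766667 × 0.952661 = 0.730374 m.
A = ½ × 2.9 × 2.3 = 3.335 m².
Resultant F = γ·h_c·A = 8.46603 × 0.730374 × 3.335 = 20.6215 kN.
I_c = b·h³/36 = 2.9 × 2.3³/36 = 0.980119 m⁴.
Centre of pressure: y_p = y_c + I_c/(y_c·A) = 0.766667 + 0.980119/(0.766667 × 3.335) = 0.766667 + 0.383333 = 1.15 m along the plane.
The resultant acts 0.766667 + 0.383333 = 1.15 m (along the plate) below the hinge at the top edge, so the moment about the hinge is M = F × 1.15 = 20.6215 × 1.15 = 23.7147 kN·m.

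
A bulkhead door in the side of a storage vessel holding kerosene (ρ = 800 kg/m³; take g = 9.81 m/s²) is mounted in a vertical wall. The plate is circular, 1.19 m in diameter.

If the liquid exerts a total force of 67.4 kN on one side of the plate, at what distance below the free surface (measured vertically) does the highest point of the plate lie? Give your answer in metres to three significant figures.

γ = ρg = 800 × 9.81 / 1000 = 7.848 kN/m³.
A = π(0.595)² = 1.1122 m².
From F = γ·h_c·A, the centroid depth is h_c = 67.4/(7.848 × 1.1122) = 7.72179 m.
The centroid is at the centre, 0.595 m below the top of the plate, so the highest point sits at h_top = 7.72179 − 0.595 = 7.12679 m below the surface.

d_top ≈ 7.13 m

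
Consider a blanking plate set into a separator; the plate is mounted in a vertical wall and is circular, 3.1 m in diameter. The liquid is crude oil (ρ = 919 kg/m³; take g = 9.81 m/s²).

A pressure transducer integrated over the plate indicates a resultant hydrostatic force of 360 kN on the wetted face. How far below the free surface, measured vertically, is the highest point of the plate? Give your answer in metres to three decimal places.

γ = ρg = 919 × 9.81 / 1000 = 9.01539 kN/m³.
A = π(1.55)² = 7.54768 m².
From F = γ·h_c·A, the centroid depth is h_c = 360/(9.01539 × 7.54768) = 5.29059 m.
The centroid is at the centre, 1.55 m below the top of the plate, so the highest point sits at h_top = 5.29059 − 1.55 = 3.74059 m below the surface.

d_top ≈ 3.741 m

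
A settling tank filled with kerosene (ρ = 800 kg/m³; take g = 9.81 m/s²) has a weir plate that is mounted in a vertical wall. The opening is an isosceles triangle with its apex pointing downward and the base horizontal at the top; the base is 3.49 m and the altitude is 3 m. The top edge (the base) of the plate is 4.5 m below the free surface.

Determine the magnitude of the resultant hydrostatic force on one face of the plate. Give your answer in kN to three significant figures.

F ≈ 226 kN

γ = ρg = 800 × 9.81 / 1000 = 7.848 kN/m³.
With the apex down, the centroid sits h/3 = 3/3 = 1 m below the base (the top edge), so the centroid depth is h_c = 4.5 + 1 = 5.5 m.
A = ½ × 3.49 × 3 = 5.235 m².
Resultant F = γ·h_c·A = 7.848 × 5.5 × 5.235 = 225.964 kN.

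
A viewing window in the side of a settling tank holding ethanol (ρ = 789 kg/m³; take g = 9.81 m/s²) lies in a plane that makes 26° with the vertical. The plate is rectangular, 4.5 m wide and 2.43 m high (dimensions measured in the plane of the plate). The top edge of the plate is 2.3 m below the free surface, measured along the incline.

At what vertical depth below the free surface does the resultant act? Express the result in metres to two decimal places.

h_p = 3.29 m

γ = ρg = 789 × 9.81 / 1000 = 7.74009 kN/m³.
The plate makes 26° with the vertical, i.e. θ = 90° − 26° = 64° to the horizontal. Measuring y along the incline from the free-surface line, vertical depth h = y·sinθ with sinθ = 0.898794.
The centroid lies 2.43/2 = 1.215 m below the top edge, so y_c = 2.3 + 1.215 = 3.515 m and h_c = 3.515 × 0.898794 = 3.15926 m.
A = 4.5 × 2.43 = 10.935 m².
Resultant F = γ·h_c·A = 7.74009 × 3.15926 × 10.935 = 267.393 kN.
I_c = b·h³/12 = 4.5 × 2.43³/12 = 5.38084 m⁴.
Centre of pressure: y_p = y_c + I_c/(y_c·A) = 3.515 + 5.38084/(3.515 × 10.935) = 3.515 + 0.139993 = 3.65499 m along the plane.
Vertically, h_p = y_p·sinθ = 3.65499 × 0.898794 = 3.28508 m.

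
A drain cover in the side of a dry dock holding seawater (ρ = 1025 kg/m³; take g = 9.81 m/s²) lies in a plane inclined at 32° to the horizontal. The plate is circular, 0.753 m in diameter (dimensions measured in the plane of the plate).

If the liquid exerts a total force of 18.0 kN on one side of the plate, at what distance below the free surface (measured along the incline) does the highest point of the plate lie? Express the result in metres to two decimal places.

y_top ≈ 7.21 m

γ = ρg = 1025 × 9.81 / 1000 = 10.05525 kN/m³.
A = π(0.3765)² = 0.445328 m².
From F = γ·h_c·A, the centroid depth is h_c = 18.0/(10.05525 × 0.445328) = 4.01976 m.
Let θ = 32° be the plate's angle to the horizontal; measure y along the incline from where the plane meets the free surface. Vertical depth h = y·sinθ with sinθ = 0.529919.
Along the incline, y_c = h_c/sinθ = 4.01976/0.529919 = 7.58561 m.
The centroid is at the centre, 0.3765 m below the top of the plate, so the highest point sits at y_top = 7.58561 − 0.3765 = 7.20911 m along the incline.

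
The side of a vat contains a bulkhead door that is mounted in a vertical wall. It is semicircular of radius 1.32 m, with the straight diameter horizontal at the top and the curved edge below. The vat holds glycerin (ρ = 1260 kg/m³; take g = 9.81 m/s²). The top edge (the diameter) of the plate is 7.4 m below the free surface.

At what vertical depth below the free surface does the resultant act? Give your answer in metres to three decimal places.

γ = ρg = 1260 × 9.81 / 1000 = 12.3606 kN/m³.
The centroid of a semicircle lies 4r/(3π) = 0.560225 m from the diameter, here below the top edge, so the centroid depth is h_c = 7.4 + 0.560225 = 7.96023 m.
A = πr²/2 = π × 1.32²/2 = 2.73696 m².
Resultant F = γ·h_c·A = 12.3606 × 7.96023 × 2.73696 = 269.298 kN.
I_c = (π/8 − 8/(9π))·r⁴ = 0.109757 × 1.32⁴ = 0.333218 m⁴.
Centre of pressure: y_p = y_c + I_c/(y_c·A) = 7.96023 + 0.333218/(7.96023 × 2.73696) = 7.96023 + 0.0152945 = 7.97552 m along the plane.

h_p = 7.976 m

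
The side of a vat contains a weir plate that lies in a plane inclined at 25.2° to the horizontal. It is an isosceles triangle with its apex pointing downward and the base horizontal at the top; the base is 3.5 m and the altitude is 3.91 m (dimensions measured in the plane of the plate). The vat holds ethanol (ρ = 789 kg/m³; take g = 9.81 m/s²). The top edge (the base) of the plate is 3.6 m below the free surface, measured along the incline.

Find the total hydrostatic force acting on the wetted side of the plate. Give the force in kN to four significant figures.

γ = ρg = 789 × 9.81 / 1000 = 7.74009 kN/m³.
Let θ = 25.2° be the plate's angle to the horizontal; measure y along the incline from where the plane meets the free surface. Vertical depth h = y·sinθ with sinθ = 0.425779.
With the apex down, the centroid sits h/3 = 3.91/3 = 1.30333 m below the base (the top edge), so y_c = 3.6 + 1.30333 = 4.90333 m and h_c = 4.90333 × 0.425779 = 2.08773 m.
A = ½ × 3.5 × 3.91 = 6.8425 m².
Resultant F = γ·h_c·A = 7.74009 × 2.08773 × 6.8425 = 110.569 kN.

F ≈ 110.6 kN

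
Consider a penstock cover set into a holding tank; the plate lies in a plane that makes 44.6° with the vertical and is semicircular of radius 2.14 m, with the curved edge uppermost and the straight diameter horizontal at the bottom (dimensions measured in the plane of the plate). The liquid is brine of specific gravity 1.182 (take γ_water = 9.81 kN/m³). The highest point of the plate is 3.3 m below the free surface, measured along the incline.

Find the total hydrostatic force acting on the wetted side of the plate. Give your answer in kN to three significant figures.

γ = 1.182 × 9.81 = 11.59542 kN/m³.
The plate makes 44.6° with the vertical, i.e. θ = 90° − 44.6° = 45.4° to the horizontal. Measuring y along the incline from the free-surface line, vertical depth h = y·sinθ with sinθ = 0.712026.
The centroid lies 4r/(3π) = 0.908244 m above the diameter, so r − 4r/(3π) = 2.14 − 0.908244 = 1.23176 m below the topmost point, so y_c = 3.3 + 1.23176 = 4.53176 m and h_c = 4.53176 × 0.712026 = 3.22673 m.
A = πr²/2 = π × 2.14²/2 = 7.19362 m².
Resultant F = γ·h_c·A = 11.59542 × 3.22673 × 7.19362 = 269.151 kN.

F ≈ 269 kN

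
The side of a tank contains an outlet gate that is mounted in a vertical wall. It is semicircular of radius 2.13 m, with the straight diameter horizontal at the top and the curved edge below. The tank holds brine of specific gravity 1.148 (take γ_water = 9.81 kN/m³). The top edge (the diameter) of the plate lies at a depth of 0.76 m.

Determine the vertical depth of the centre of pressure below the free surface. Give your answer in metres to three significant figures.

γ = 1.148 × 9.81 = 11.26188 kN/m³.
The centroid of a semicircle lies 4r/(3π) = 0.904 m from the diameter, here below the top edge, so the centroid depth is h_c = 0.76 + 0.904 = 1.664 m.
A = πr²/2 = π × 2.13²/2 = 7.12655 m².
Resultant F = γ·h_c·A = 11.26188 × 1.664 × 7.12655 = 133.55 kN.
I_c = (π/8 − 8/(9π))·r⁴ = 0.109757 × 2.13⁴ = 2.25918 m⁴.
Centre of pressure: y_p = y_c + I_c/(y_c·A) = 1.664 + 2.25918/(1.664 × 7.12655) = 1.664 + 0.19051 = 1.85451 m along the plane.

h_p = 1.85 m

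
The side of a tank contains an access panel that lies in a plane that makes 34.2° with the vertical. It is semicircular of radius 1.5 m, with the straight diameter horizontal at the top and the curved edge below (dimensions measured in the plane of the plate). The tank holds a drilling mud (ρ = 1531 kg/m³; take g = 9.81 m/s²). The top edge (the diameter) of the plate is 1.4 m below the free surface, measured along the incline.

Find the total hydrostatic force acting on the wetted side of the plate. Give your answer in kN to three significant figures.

F ≈ 89.4 kN

γ = ρg = 1531 × 9.81 / 1000 = 15.01911 kN/m³.
The plate makes 34.2° with the vertical, i.e. θ = 90° − 34.2° = 55.8° to the horizontal. Measuring y along the incline from the free-surface line, vertical depth h = y·sinθ with sinθ = 0.827081.
The centroid of a semicircle lies 4r/(3π) = 0.63662 m from the diameter, here below the top edge, so y_c = 1.4 + 0.63662 = 2.03662 m and h_c = 2.03662 × 0.827081 = 1.68445 m.
A = πr²/2 = π × 1.5²/2 = 3.53429 m².
Resultant F = γ·h_c·A = 15.01911 × 1.68445 × 3.53429 = 89.4138 kN.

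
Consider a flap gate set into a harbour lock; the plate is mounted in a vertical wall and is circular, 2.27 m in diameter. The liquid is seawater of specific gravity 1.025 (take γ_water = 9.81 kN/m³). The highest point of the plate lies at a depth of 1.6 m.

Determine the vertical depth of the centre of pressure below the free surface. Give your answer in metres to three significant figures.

γ = 1.025 × 9.81 = 10.05525 kN/m³.
The centroid is at the centre, 1.135 m below the top of the plate, so the centroid depth is h_c = 1.6 + 1.135 = 2.735 m.
A = π(1.135)² = 4.04708 m².
Resultant F = γ·h_c·A = 10.05525 × 2.735 × 4.04708 = 111.299 kN.
I_c = πr⁴/4 = π × 1.135⁴/4 = 1.30339 m⁴.
Centre of pressure: y_p = y_c + I_c/(y_c·A) = 2.735 + 1.30339/(2.735 × 4.04708) = 2.735 + 0.117754 = 2.85275 m along the plane.

h_p = 2.85 m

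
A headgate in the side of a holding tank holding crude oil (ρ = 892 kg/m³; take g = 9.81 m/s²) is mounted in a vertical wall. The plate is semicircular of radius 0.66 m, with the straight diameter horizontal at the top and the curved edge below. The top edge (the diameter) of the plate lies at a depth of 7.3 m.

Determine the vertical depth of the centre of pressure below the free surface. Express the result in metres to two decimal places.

γ = ρg = 892 × 9.81 / 1000 = 8.75052 kN/m³.
The centroid of a semicircle lies 4r/(3π) = 0.280113 m from the diameter, here below the top edge, so the centroid depth is h_c = 7.3 + 0.280113 = 7.58011 m.
A = πr²/2 = π × 0.66²/2 = 0.684239 m².
Resultant F = γ·h_c·A = 8.75052 × 7.58011 × 0.684239 = 45.3855 kN.
I_c = (π/8 − 8/(9π))·r⁴ = 0.109757 × 0.66⁴ = 0.0208261 m⁴.
Centre of pressure: y_p = y_c + I_c/(y_c·A) = 7.58011 + 0.0208261/(7.58011 × 0.684239) = 7.58011 + 0.00401536 = 7.58413 m along the plane.

h_p = 7.58 m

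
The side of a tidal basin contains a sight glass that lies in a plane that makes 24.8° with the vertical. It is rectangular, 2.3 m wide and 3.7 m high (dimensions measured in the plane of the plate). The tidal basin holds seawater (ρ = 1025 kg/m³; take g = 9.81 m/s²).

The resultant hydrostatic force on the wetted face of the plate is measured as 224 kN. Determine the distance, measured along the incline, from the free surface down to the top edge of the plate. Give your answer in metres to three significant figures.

γ = ρg = 1025 × 9.81 / 1000 = 10.05525 kN/m³.
A = 2.3 × 3.7 = 8.51 m².
From F = γ·h_c·A, the centroid depth is h_c = 224/(10.05525 × 8.51) = 2.61773 m.
The plate makes 24.8° with the vertical, i.e. θ = 90° − 24.8° = 65.2° to the horizontal. Measuring y along the incline from the free-surface line, vertical depth h = y·sinθ with sinθ = 0.907777.
Along the incline, y_c = h_c/sinθ = 2.61773/0.907777 = 2.88367 m.
The centroid lies 3.7/2 = 1.85 m below the top edge, so the top edge sits at y_top = 2.88367 − 1.85 = 1.03367 m along the incline.

y_top ≈ 1.03 m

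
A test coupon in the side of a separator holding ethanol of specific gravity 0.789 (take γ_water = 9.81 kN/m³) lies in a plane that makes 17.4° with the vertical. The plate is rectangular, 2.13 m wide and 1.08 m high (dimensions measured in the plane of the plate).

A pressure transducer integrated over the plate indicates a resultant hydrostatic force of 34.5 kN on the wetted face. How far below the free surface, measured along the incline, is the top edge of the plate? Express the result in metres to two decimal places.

γ = 0.789 × 9.81 = 7.74009 kN/m³.
A = 2.13 × 1.08 = 2.3004 m².
From F = γ·h_c·A, the centroid depth is h_c = 34.5/(7.74009 × 2.3004) = 1.93762 m.
The plate makes 17.4° with the vertical, i.e. θ = 90° − 17.4° = 72.6° to the horizontal. Measuring y along the incline from the free-surface line, vertical depth h = y·sinθ with sinθ = 0.954240.
Along the incline, y_c = h_c/sinθ = 1.93762/0.954240 = 2.03054 m.
The centroid lies 1.08/2 = 0.54 m below the top edge, so the top edge sits at y_top = 2.03054 − 0.54 = 1.49054 m along the incline.

y_top ≈ 1.49 m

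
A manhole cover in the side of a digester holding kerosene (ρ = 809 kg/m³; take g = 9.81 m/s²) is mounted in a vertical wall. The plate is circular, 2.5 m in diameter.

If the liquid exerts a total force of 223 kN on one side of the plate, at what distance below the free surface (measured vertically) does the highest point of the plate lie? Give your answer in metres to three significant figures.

d_top ≈ 4.47 m

γ = ρg = 809 × 9.81 / 1000 = 7.93629 kN/m³.
A = π(1.25)² = 4.90874 m².
From F = γ·h_c·A, the centroid depth is h_c = 223/(7.93629 × 4.90874) = 5.72423 m.
The centroid is at the centre, 1.25 m below the top of the plate, so the highest point sits at h_top = 5.72423 − 1.25 = 4.47423 m below the surface.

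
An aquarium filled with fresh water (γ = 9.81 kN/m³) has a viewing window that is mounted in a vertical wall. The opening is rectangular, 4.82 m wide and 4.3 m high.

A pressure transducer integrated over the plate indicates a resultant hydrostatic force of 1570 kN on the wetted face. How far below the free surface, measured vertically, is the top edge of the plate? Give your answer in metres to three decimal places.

γ = 9.81 kN/m³.
A = 4.82 × 4.3 = 20.726 m².
From F = γ·h_c·A, the centroid depth is h_c = 1570/(9.81 × 20.726) = 7.72174 m.
The centroid lies 4.3/2 = 2.15 m below the top edge, so the top edge sits at h_top = 7.72174 − 2.15 = 5.57174 m below the surface.

d_top ≈ 5.572 m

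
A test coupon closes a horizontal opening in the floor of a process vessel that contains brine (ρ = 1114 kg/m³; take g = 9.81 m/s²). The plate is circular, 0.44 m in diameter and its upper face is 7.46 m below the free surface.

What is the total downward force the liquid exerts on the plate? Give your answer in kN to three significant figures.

γ = ρg = 1114 × 9.81 / 1000 = 10.92834 kN/m³.
The plate is horizontal, so pressure is uniform at p = γ·h = 10.92834 × 7.46 = 81.5254 kN/m².
A = π(0.22)² = 0.152053 m².
F = p·A = 81.5254 × 0.152053 = 12.3962 kN.

F ≈ 12.4 kN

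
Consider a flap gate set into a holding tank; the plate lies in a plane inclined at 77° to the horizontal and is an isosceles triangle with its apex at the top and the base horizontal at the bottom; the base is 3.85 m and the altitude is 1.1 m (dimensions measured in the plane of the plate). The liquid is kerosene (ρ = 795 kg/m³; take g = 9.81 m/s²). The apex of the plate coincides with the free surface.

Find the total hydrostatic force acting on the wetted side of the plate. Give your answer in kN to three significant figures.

F ≈ 11.8 kN

γ = ρg = 795 × 9.81 / 1000 = 7.79895 kN/m³.
Let θ = 77° be the plate's angle to the horizontal; measure y along the incline from where the plane meets the free surface. Vertical depth h = y·sinθ with sinθ = 0.974370.
With the apex up, the centroid sits 2h/3 = 2 × 1.1/3 = 0.733333 m below the apex, so y_c = 0.733333 m and h_c = 0.733333 × 0.974370 = 0.714538 m.
A = ½ × 3.85 × 1.1 = 2.1175 m².
Resultant F = γ·h_c·A = 7.79895 × 0.714538 × 2.1175 = 11.8001 kN.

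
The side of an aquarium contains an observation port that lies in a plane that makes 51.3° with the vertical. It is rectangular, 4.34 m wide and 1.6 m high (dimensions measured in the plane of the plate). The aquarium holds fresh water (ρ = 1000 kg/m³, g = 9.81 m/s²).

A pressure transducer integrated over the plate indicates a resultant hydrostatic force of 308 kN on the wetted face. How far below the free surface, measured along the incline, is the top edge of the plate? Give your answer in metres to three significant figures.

y_top ≈ 6.43 m

γ = ρg = 1000 × 9.81 = 9810 N/m³ = 9.81 kN/m³.
A = 4.34 × 1.6 = 6.944 m².
From F = γ·h_c·A, the centroid depth is h_c = 308/(9.81 × 6.944) = 4.52139 m.
The plate makes 51.3° with the vertical, i.e. θ = 90° − 51.3° = 38.7° to the horizontal. Measuring y along the incline from the free-surface line, vertical depth h = y·sinθ with sinθ = 0.625243.
Along the incline, y_c = h_c/sinθ = 4.52139/0.625243 = 7.23141 m.
The centroid lies 1.6/2 = 0.8 m below the top edge, so the top edge sits at y_top = 7.23141 − 0.8 = 6.43141 m along the incline.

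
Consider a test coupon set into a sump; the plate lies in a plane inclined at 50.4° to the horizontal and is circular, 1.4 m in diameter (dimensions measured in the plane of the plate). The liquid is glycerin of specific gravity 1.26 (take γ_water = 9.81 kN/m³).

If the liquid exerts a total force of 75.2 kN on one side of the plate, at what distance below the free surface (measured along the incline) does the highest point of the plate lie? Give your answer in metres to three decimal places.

y_top ≈ 4.429 m

γ = 1.26 × 9.81 = 12.3606 kN/m³.
A = π(0.7)² = 1.53938 m².
From F = γ·h_c·A, the centroid depth is h_c = 75.2/(12.3606 × 1.53938) = 3.95214 m.
Let θ = 50.4° be the plate's angle to the horizontal; measure y along the incline from where the plane meets the free surface. Vertical depth h = y·sinθ with sinθ = 0.770513.
Along the incline, y_c = h_c/sinθ = 3.95214/0.770513 = 5.12923 m.
The centroid is at the centre, 0.7 m below the top of the plate, so the highest point sits at y_top = 5.12923 − 0.7 = 4.42923 m along the incline.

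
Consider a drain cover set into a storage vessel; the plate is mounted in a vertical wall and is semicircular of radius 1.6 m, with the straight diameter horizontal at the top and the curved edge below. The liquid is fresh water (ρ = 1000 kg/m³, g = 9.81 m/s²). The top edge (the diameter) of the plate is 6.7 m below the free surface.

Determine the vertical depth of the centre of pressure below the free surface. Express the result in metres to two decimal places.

γ = ρg = 1000 × 9.81 = 9810 N/m³ = 9.81 kN/m³.
The centroid of a semicircle lies 4r/(3π) = 0.679061 m from the diameter, here below the top edge, so the centroid depth is h_c = 6.7 + 0.679061 = 7.37906 m.
A = πr²/2 = π × 1.6²/2 = 4.02124 m².
Resultant F = γ·h_c·A = 9.81 × 7.37906 × 4.02124 = 291.092 kN.
I_c = (π/8 − 8/(9π))·r⁴ = 0.109757 × 1.6⁴ = 0.719303 m⁴.
Centre of pressure: y_p = y_c + I_c/(y_c·A) = 7.37906 + 0.719303/(7.37906 × 4.02124) = 7.37906 + 0.024241 = 7.4033 m along the plane.

h_p = 7.40 m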